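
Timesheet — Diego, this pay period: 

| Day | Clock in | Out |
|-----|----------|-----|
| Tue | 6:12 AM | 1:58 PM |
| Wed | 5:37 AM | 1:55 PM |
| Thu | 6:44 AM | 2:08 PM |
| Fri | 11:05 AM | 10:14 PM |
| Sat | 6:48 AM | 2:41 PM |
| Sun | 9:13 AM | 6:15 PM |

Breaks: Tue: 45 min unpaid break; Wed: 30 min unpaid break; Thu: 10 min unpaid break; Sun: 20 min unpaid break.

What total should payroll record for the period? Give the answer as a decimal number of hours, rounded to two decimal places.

49.78 hours

Tue: 6:12 AM–1:58 PM = 7 h 46 min; less 45 min break → 7 h 1 min
Wed: 5:37 AM–1:55 PM = 8 h 18 min; less 30 min break → 7 h 48 min
Thu: 6:44 AM–2:08 PM = 7 h 24 min; less 10 min break → 7 h 14 min
Fri: 11:05 AM–10:14 PM = 11 h 9 min
Sat: 6:48 AM–2:41 PM = 7 h 53 min
Sun: 9:13 AM–6:15 PM = 9 h 2 min; less 20 min break → 8 h 42 min
Total: 7 h 1 min + 7 h 48 min + 7 h 14 min + 11 h 9 min + 7 h 53 min + 8 h 42 min = 49 h 47 min.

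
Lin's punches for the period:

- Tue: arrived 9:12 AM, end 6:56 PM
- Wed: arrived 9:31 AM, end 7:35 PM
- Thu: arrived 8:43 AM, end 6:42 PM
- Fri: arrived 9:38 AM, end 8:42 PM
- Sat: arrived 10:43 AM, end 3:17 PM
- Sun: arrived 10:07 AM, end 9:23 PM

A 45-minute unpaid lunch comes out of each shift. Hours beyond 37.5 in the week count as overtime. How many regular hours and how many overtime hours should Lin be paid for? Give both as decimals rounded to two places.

Regular 37.50 hours, overtime 14.68 hours

Tue: 9:12 AM–6:56 PM = 9 h 44 min; less 45 min break → 8 h 59 min
Wed: 9:31 AM–7:35 PM = 10 h 4 min; less 45 min break → 9 h 19 min
Thu: 8:43 AM–6:42 PM = 9 h 59 min; less 45 min break → 9 h 14 min
Fri: 9:38 AM–8:42 PM = 11 h 4 min; less 45 min break → 10 h 19 min
Sat: 10:43 AM–3:17 PM = 4 h 34 min; less 45 min break → 3 h 49 min
Sun: 10:07 AM–9:23 PM = 11 h 16 min; less 45 min break → 10 h 31 min
Total worked: 52 h 11 min = 52.18 h.
Threshold 37.5 h → overtime 14 h 41 min, regular 37 h 30 min.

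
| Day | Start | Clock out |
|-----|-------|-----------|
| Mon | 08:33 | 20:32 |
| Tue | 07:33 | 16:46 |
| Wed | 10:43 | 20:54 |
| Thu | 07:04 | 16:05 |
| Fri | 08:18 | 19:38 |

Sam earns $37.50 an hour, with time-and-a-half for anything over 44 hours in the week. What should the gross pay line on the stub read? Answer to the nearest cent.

$2085.00

Mon: 08:33–20:32 = 11 h 59 min
Tue: 07:33–16:46 = 9 h 13 min
Wed: 10:43–20:54 = 10 h 11 min
Thu: 07:04–16:05 = 9 h 1 min
Fri: 08:18–19:38 = 11 h 20 min
Total worked: 51 h 44 min = 3104 min.
Regular 44 h 0 min = 2640 min at $37.50/h; overtime 7 h 44 min = 464 min at $56.25/h.
Pay = (2640 × $37.50 + 464 × $56.25) ÷ 60 = $2085.00.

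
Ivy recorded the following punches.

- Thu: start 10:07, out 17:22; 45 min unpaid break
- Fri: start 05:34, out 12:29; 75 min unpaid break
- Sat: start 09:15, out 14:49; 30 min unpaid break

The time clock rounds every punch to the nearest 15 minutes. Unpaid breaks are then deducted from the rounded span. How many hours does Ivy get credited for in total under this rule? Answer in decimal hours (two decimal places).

17.25 hours

Thu: in 10:07→10:00, out 17:22→17:15; 7 h 15 min − 45 min = 6 h 30 min
Fri: in 05:34→05:30, out 12:29→12:30; 7 h 0 min − 75 min = 5 h 45 min
Sat: in 09:15→09:15, out 14:49→14:45; 5 h 30 min − 30 min = 5 h 0 min
Total credited: 17 h 15 min.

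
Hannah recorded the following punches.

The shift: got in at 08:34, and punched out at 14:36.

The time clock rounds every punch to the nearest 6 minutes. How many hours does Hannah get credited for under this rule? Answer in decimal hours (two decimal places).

The shift: in 08:34→08:36, out 14:36→14:36; 6 h 0 min

6.00 hours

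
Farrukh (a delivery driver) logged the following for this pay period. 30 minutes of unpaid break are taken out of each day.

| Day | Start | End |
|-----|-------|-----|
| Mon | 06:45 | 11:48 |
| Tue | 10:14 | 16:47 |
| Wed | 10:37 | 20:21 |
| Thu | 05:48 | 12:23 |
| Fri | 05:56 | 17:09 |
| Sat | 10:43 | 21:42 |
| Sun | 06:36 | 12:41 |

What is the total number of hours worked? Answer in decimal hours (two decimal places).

52.70 hours

Mon: 06:45–11:48 = 5 h 3 min; less 30 min break → 4 h 33 min
Tue: 10:14–16:47 = 6 h 33 min; less 30 min break → 6 h 3 min
Wed: 10:37–20:21 = 9 h 44 min; less 30 min break → 9 h 14 min
Thu: 05:48–12:23 = 6 h 35 min; less 30 min break → 6 h 5 min
Fri: 05:56–17:09 = 11 h 13 min; less 30 min break → 10 h 43 min
Sat: 10:43–21:42 = 10 h 59 min; less 30 min break → 10 h 29 min
Sun: 06:36–12:41 = 6 h 5 min; less 30 min break → 5 h 35 min
Total: 4 h 33 min + 6 h 3 min + 9 h 14 min + 6 h 5 min + 10 h 43 min + 10 h 29 min + 5 h 35 min = 52 h 42 min.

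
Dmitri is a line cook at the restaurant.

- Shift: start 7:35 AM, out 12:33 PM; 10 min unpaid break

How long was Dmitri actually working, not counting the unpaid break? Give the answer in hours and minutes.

Shift: 7:35 AM–12:33 PM = 4 h 58 min; less 10 min break → 4 h 48 min

4 h 48 min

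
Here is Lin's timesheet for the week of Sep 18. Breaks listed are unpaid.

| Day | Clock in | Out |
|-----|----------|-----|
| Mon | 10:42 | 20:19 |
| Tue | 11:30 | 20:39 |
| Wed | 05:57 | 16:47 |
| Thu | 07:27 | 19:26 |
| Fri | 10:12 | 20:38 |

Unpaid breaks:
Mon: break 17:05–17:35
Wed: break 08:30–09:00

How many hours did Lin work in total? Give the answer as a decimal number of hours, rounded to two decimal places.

Mon: 10:42–20:19 = 9 h 37 min; less 30 min break → 9 h 7 min
Tue: 11:30–20:39 = 9 h 9 min
Wed: 05:57–16:47 = 10 h 50 min; less 30 min break → 10 h 20 min
Thu: 07:27–19:26 = 11 h 59 min
Fri: 10:12–20:38 = 10 h 26 min
Total: 9 h 7 min + 9 h 9 min + 10 h 20 min + 11 h 59 min + 10 h 26 min = 51 h 1 min.

51.02 hours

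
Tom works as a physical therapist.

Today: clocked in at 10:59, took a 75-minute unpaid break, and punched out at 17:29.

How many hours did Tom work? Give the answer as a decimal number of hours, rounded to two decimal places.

Today: 10:59–17:29 = 6 h 30 min; less 75 min break → 5 h 15 min

5.25 hours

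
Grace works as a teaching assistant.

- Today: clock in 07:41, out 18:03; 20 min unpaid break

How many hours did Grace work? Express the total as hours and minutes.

10 h 2 min

Today: 07:41–18:03 = 10 h 22 min; less 20 min break → 10 h 2 min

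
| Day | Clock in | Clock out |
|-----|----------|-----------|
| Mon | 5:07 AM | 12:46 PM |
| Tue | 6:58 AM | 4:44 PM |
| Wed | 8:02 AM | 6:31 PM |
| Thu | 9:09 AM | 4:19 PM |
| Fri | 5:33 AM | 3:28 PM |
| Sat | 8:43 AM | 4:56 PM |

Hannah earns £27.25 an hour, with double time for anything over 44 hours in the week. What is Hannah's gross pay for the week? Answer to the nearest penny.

Mon: 5:07 AM–12:46 PM = 7 h 39 min
Tue: 6:58 AM–4:44 PM = 9 h 46 min
Wed: 8:02 AM–6:31 PM = 10 h 29 min
Thu: 9:09 AM–4:19 PM = 7 h 10 min
Fri: 5:33 AM–3:28 PM = 9 h 55 min
Sat: 8:43 AM–4:56 PM = 8 h 13 min
Total worked: 53 h 12 min = 3192 min.
Regular 44 h 0 min = 2640 min at £27.25/h; overtime 9 h 12 min = 552 min at £54.50/h.
Pay = (2640 × £27.25 + 552 × £54.50) ÷ 60 = £1700.40.

£1700.40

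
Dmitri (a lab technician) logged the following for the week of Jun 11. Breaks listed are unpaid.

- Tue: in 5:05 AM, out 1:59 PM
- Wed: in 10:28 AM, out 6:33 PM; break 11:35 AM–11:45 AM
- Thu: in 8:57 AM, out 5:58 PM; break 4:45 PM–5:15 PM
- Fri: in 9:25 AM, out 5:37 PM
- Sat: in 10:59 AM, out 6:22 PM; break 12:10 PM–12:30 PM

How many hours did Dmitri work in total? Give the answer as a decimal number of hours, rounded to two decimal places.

40.58 hours

Tue: 5:05 AM–1:59 PM = 8 h 54 min
Wed: 10:28 AM–6:33 PM = 8 h 5 min; less 10 min break → 7 h 55 min
Thu: 8:57 AM–5:58 PM = 9 h 1 min; less 30 min break → 8 h 31 min
Fri: 9:25 AM–5:37 PM = 8 h 12 min
Sat: 10:59 AM–6:22 PM = 7 h 23 min; less 20 min break → 7 h 3 min
Total: 8 h 54 min + 7 h 55 min + 8 h 31 min + 8 h 12 min + 7 h 3 min = 40 h 35 min.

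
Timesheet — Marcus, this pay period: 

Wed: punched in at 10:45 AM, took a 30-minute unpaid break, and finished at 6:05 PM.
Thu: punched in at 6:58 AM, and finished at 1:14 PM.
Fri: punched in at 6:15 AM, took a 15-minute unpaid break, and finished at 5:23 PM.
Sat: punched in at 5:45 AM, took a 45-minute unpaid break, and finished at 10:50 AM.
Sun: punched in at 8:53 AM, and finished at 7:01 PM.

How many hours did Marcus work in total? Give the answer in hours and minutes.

Wed: 10:45 AM–6:05 PM = 7 h 20 min; less 30 min break → 6 h 50 min
Thu: 6:58 AM–1:14 PM = 6 h 16 min
Fri: 6:15 AM–5:23 PM = 11 h 8 min; less 15 min break → 10 h 53 min
Sat: 5:45 AM–10:50 AM = 5 h 5 min; less 45 min break → 4 h 20 min
Sun: 8:53 AM–7:01 PM = 10 h 8 min
Total: 6 h 50 min + 6 h 16 min + 10 h 53 min + 4 h 20 min + 10 h 8 min = 38 h 27 min.

38 h 27 min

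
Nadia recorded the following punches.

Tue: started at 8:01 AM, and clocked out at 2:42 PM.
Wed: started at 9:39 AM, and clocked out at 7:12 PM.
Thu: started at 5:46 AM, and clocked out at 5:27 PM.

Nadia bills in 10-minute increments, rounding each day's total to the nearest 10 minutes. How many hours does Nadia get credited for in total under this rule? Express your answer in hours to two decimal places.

27.83 hours

Tue: 8:01 AM–2:42 PM = 6 h 41 min → rounds to 6 h 40 min
Wed: 9:39 AM–7:12 PM = 9 h 33 min → rounds to 9 h 30 min
Thu: 5:46 AM–5:27 PM = 11 h 41 min → rounds to 11 h 40 min
Total credited: 27 h 50 min.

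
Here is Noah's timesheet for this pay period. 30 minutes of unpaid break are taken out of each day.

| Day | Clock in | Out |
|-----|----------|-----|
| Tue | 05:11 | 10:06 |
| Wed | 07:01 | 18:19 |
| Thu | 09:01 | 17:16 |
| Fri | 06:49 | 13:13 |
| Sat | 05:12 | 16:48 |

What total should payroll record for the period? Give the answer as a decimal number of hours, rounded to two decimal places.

39.97 hours

Tue: 05:11–10:06 = 4 h 55 min; less 30 min break → 4 h 25 min
Wed: 07:01–18:19 = 11 h 18 min; less 30 min break → 10 h 48 min
Thu: 09:01–17:16 = 8 h 15 min; less 30 min break → 7 h 45 min
Fri: 06:49–13:13 = 6 h 24 min; less 30 min break → 5 h 54 min
Sat: 05:12–16:48 = 11 h 36 min; less 30 min break → 11 h 6 min
Total: 4 h 25 min + 10 h 48 min + 7 h 45 min + 5 h 54 min + 11 h 6 min = 39 h 58 min.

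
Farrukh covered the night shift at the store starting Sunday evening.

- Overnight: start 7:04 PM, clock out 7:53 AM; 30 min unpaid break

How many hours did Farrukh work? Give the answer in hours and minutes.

12 h 19 min

Overnight: 7:04 PM → midnight = 4 h 56 min; midnight → 7:53 AM = 7 h 53 min; span 12 h 49 min; less 30 min break → 12 h 19 min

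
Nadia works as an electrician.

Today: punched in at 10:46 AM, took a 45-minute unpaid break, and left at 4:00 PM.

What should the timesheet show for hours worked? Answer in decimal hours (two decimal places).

Today: 10:46 AM–4:00 PM = 5 h 14 min; less 45 min break → 4 h 29 min

4.48 hours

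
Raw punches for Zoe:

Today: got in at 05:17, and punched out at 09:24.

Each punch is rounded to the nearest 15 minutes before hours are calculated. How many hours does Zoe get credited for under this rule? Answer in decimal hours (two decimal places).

Today: in 05:17→05:15, out 09:24→09:30; 4 h 15 min

4.25 hours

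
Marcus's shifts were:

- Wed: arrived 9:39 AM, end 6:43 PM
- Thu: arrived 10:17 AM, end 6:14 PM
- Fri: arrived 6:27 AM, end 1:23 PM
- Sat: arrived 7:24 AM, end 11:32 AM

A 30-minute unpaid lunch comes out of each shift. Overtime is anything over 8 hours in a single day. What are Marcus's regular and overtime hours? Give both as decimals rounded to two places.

Regular 25.52 hours, overtime 0.57 hours

Wed: 9:39 AM–6:43 PM = 9 h 4 min; less 30 min break → 8 h 34 min
Thu: 10:17 AM–6:14 PM = 7 h 57 min; less 30 min break → 7 h 27 min
Fri: 6:27 AM–1:23 PM = 6 h 56 min; less 30 min break → 6 h 26 min
Sat: 7:24 AM–11:32 AM = 4 h 8 min; less 30 min break → 3 h 38 min
Wed reg 8 h 0 min / OT 0 h 34 min; Thu reg 7 h 27 min / OT 0 h 0 min; Fri reg 6 h 26 min / OT 0 h 0 min; Sat reg 3 h 38 min / OT 0 h 0 min.
Totals: regular 25 h 31 min, overtime 0 h 34 min.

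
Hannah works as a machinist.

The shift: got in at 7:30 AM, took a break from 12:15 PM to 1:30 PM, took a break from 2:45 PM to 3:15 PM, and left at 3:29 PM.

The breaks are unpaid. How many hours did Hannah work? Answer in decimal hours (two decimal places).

6.23 hours

The shift: 7:30 AM–3:29 PM = 7 h 59 min; less 105 min break → 6 h 14 min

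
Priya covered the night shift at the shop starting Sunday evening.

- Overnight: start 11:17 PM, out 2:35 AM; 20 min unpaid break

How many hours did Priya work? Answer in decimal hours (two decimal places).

2.97 hours

Overnight: 11:17 PM → midnight = 0 h 43 min; midnight → 2:35 AM = 2 h 35 min; span 3 h 18 min; less 20 min break → 2 h 58 min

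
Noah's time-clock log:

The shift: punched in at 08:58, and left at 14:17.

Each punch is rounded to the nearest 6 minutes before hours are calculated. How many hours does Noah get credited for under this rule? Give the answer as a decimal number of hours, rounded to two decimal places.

5.30 hours

The shift: in 08:58→09:00, out 14:17→14:18; 5 h 18 min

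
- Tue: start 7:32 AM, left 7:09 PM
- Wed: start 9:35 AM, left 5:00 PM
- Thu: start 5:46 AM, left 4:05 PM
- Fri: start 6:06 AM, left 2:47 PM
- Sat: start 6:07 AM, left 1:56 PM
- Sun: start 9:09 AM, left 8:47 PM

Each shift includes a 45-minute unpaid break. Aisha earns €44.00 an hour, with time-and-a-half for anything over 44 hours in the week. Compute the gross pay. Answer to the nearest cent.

€2528.90

Tue: 7:32 AM–7:09 PM = 11 h 37 min; less 45 min break → 10 h 52 min
Wed: 9:35 AM–5:00 PM = 7 h 25 min; less 45 min break → 6 h 40 min
Thu: 5:46 AM–4:05 PM = 10 h 19 min; less 45 min break → 9 h 34 min
Fri: 6:06 AM–2:47 PM = 8 h 41 min; less 45 min break → 7 h 56 min
Sat: 6:07 AM–1:56 PM = 7 h 49 min; less 45 min break → 7 h 4 min
Sun: 9:09 AM–8:47 PM = 11 h 38 min; less 45 min break → 10 h 53 min
Total worked: 52 h 59 min = 3179 min.
Regular 44 h 0 min = 2640 min at €44.00/h; overtime 8 h 59 min = 539 min at €66.00/h.
Pay = (2640 × €44.00 + 539 × €66.00) ÷ 60 = €2528.90.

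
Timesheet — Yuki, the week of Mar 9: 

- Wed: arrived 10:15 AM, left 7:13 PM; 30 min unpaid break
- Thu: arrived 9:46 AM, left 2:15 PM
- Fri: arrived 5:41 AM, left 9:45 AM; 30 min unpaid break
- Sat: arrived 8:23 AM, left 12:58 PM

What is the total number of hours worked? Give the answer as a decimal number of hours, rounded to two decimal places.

Wed: 10:15 AM–7:13 PM = 8 h 58 min; less 30 min break → 8 h 28 min
Thu: 9:46 AM–2:15 PM = 4 h 29 min
Fri: 5:41 AM–9:45 AM = 4 h 4 min; less 30 min break → 3 h 34 min
Sat: 8:23 AM–12:58 PM = 4 h 35 min
Total: 8 h 28 min + 4 h 29 min + 3 h 34 min + 4 h 35 min = 21 h 6 min.

21.10 hours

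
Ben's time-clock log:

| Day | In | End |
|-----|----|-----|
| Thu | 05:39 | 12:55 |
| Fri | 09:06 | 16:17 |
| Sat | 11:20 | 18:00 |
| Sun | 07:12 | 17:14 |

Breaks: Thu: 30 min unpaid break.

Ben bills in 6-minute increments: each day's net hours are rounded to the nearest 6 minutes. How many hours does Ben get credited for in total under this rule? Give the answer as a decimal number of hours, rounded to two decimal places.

Thu: 05:39–12:55 = 7 h 16 min − 30 min = 6 h 46 min → rounds to 6 h 48 min
Fri: 09:06–16:17 = 7 h 11 min → rounds to 7 h 12 min
Sat: 11:20–18:00 = 6 h 40 min → rounds to 6 h 42 min
Sun: 07:12–17:14 = 10 h 2 min → rounds to 10 h 0 min
Total credited: 30 h 42 min.

30.70 hours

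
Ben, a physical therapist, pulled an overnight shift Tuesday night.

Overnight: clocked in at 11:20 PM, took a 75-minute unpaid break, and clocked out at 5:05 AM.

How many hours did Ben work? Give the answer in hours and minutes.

Overnight: 11:20 PM → midnight = 0 h 40 min; midnight → 5:05 AM = 5 h 5 min; span 5 h 45 min; less 75 min break → 4 h 30 min

4 h 30 min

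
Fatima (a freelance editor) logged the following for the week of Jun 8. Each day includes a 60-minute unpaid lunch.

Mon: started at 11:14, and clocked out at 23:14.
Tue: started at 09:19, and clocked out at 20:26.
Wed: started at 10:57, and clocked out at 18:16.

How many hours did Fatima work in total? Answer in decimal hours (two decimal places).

Mon: 11:14–23:14 = 12 h 0 min; less 60 min break → 11 h 0 min
Tue: 09:19–20:26 = 11 h 7 min; less 60 min break → 10 h 7 min
Wed: 10:57–18:16 = 7 h 19 min; less 60 min break → 6 h 19 min
Total: 11 h 0 min + 10 h 7 min + 6 h 19 min = 27 h 26 min.

27.43 hours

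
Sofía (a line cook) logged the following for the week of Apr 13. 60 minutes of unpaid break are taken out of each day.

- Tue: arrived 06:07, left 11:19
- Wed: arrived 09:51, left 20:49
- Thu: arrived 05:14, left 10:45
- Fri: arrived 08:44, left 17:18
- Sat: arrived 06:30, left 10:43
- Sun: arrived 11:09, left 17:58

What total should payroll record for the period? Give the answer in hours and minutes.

35 h 17 min

Tue: 06:07–11:19 = 5 h 12 min; less 60 min break → 4 h 12 min
Wed: 09:51–20:49 = 10 h 58 min; less 60 min break → 9 h 58 min
Thu: 05:14–10:45 = 5 h 31 min; less 60 min break → 4 h 31 min
Fri: 08:44–17:18 = 8 h 34 min; less 60 min break → 7 h 34 min
Sat: 06:30–10:43 = 4 h 13 min; less 60 min break → 3 h 13 min
Sun: 11:09–17:58 = 6 h 49 min; less 60 min break → 5 h 49 min
Total: 4 h 12 min + 9 h 58 min + 4 h 31 min + 7 h 34 min + 3 h 13 min + 5 h 49 min = 35 h 17 min.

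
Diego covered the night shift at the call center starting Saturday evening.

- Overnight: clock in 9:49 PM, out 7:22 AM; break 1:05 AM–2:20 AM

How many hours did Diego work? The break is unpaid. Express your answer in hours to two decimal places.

8.30 hours

Overnight: 9:49 PM → midnight = 2 h 11 min; midnight → 7:22 AM = 7 h 22 min; span 9 h 33 min; less 75 min break → 8 h 18 min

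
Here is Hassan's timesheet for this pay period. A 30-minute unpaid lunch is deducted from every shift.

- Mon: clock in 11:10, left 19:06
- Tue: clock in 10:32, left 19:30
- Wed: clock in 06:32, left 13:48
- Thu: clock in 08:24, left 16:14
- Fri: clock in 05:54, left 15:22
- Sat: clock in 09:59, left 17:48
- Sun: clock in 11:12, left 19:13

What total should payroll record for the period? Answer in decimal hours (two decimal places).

Mon: 11:10–19:06 = 7 h 56 min; less 30 min break → 7 h 26 min
Tue: 10:32–19:30 = 8 h 58 min; less 30 min break → 8 h 28 min
Wed: 06:32–13:48 = 7 h 16 min; less 30 min break → 6 h 46 min
Thu: 08:24–16:14 = 7 h 50 min; less 30 min break → 7 h 20 min
Fri: 05:54–15:22 = 9 h 28 min; less 30 min break → 8 h 58 min
Sat: 09:59–17:48 = 7 h 49 min; less 30 min break → 7 h 19 min
Sun: 11:12–19:13 = 8 h 1 min; less 30 min break → 7 h 31 min
Total: 7 h 26 min + 8 h 28 min + 6 h 46 min + 7 h 20 min + 8 h 58 min + 7 h 19 min + 7 h 31 min = 53 h 48 min.

53.80 hours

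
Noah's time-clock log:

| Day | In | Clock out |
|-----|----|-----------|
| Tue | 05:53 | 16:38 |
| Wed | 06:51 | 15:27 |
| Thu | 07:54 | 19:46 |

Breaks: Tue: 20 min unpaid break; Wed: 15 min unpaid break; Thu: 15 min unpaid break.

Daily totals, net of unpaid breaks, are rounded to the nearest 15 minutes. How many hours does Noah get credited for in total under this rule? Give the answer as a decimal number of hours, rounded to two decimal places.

30.25 hours

Tue: 05:53–16:38 = 10 h 45 min − 20 min = 10 h 25 min → rounds to 10 h 30 min
Wed: 06:51–15:27 = 8 h 36 min − 15 min = 8 h 21 min → rounds to 8 h 15 min
Thu: 07:54–19:46 = 11 h 52 min − 15 min = 11 h 37 min → rounds to 11 h 30 min
Total credited: 30 h 15 min.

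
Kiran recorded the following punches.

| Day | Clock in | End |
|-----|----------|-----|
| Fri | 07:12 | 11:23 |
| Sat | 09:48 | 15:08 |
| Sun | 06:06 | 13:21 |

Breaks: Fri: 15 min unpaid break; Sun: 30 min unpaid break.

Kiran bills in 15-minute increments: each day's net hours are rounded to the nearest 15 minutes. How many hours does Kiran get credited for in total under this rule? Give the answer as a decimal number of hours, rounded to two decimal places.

Fri: 07:12–11:23 = 4 h 11 min − 15 min = 3 h 56 min → rounds to 4 h 0 min
Sat: 09:48–15:08 = 5 h 20 min → rounds to 5 h 15 min
Sun: 06:06–13:21 = 7 h 15 min − 30 min = 6 h 45 min → rounds to 6 h 45 min
Total credited: 16 h 0 min.

16.00 hours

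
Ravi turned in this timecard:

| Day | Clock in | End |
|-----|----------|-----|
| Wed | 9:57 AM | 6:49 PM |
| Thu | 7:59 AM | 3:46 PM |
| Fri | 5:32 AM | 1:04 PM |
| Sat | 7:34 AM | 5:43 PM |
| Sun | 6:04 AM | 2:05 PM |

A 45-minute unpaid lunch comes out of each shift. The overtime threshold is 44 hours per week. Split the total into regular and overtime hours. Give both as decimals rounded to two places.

Wed: 9:57 AM–6:49 PM = 8 h 52 min; less 45 min break → 8 h 7 min
Thu: 7:59 AM–3:46 PM = 7 h 47 min; less 45 min break → 7 h 2 min
Fri: 5:32 AM–1:04 PM = 7 h 32 min; less 45 min break → 6 h 47 min
Sat: 7:34 AM–5:43 PM = 10 h 9 min; less 45 min break → 9 h 24 min
Sun: 6:04 AM–2:05 PM = 8 h 1 min; less 45 min break → 7 h 16 min
Total worked: 38 h 36 min = 38.60 h.
Threshold 44 h → overtime 0 h 0 min, regular 38 h 36 min.

Regular 38.60 hours, overtime 0.00 hours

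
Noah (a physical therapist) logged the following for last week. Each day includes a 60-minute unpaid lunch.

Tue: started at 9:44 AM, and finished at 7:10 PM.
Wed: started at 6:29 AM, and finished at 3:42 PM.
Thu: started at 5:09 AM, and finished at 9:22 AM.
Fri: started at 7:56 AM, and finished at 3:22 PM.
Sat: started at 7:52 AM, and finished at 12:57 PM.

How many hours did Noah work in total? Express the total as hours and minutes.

30 h 23 min

Tue: 9:44 AM–7:10 PM = 9 h 26 min; less 60 min break → 8 h 26 min
Wed: 6:29 AM–3:42 PM = 9 h 13 min; less 60 min break → 8 h 13 min
Thu: 5:09 AM–9:22 AM = 4 h 13 min; less 60 min break → 3 h 13 min
Fri: 7:56 AM–3:22 PM = 7 h 26 min; less 60 min break → 6 h 26 min
Sat: 7:52 AM–12:57 PM = 5 h 5 min; less 60 min break → 4 h 5 min
Total: 8 h 26 min + 8 h 13 min + 3 h 13 min + 6 h 26 min + 4 h 5 min = 30 h 23 min.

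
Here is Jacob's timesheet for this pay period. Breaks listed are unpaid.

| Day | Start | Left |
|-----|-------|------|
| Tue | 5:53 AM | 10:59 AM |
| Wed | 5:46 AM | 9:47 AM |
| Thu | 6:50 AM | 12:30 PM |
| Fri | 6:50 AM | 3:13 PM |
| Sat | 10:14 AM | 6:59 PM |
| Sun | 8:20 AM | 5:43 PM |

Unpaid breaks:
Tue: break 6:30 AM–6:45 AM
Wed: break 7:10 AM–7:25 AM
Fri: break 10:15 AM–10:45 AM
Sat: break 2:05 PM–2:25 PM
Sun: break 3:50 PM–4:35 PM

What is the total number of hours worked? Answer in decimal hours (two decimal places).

39.22 hours

Tue: 5:53 AM–10:59 AM = 5 h 6 min; less 15 min break → 4 h 51 min
Wed: 5:46 AM–9:47 AM = 4 h 1 min; less 15 min break → 3 h 46 min
Thu: 6:50 AM–12:30 PM = 5 h 40 min
Fri: 6:50 AM–3:13 PM = 8 h 23 min; less 30 min break → 7 h 53 min
Sat: 10:14 AM–6:59 PM = 8 h 45 min; less 20 min break → 8 h 25 min
Sun: 8:20 AM–5:43 PM = 9 h 23 min; less 45 min break → 8 h 38 min
Total: 4 h 51 min + 3 h 46 min + 5 h 40 min + 7 h 53 min + 8 h 25 min + 8 h 38 min = 39 h 13 min.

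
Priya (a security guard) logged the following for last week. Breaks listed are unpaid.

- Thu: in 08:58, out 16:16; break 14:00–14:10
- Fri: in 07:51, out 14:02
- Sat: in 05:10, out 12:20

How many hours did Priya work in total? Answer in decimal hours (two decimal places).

Thu: 08:58–16:16 = 7 h 18 min; less 10 min break → 7 h 8 min
Fri: 07:51–14:02 = 6 h 11 min
Sat: 05:10–12:20 = 7 h 10 min
Total: 7 h 8 min + 6 h 11 min + 7 h 10 min = 20 h 29 min.

20.48 hours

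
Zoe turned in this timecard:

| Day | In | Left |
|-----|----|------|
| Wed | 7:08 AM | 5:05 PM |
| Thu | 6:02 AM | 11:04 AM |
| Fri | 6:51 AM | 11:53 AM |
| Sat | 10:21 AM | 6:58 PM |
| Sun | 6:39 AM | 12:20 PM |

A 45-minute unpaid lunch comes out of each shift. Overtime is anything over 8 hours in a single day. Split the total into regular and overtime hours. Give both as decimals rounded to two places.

Regular 29.37 hours, overtime 1.20 hours

Wed: 7:08 AM–5:05 PM = 9 h 57 min; less 45 min break → 9 h 12 min
Thu: 6:02 AM–11:04 AM = 5 h 2 min; less 45 min break → 4 h 17 min
Fri: 6:51 AM–11:53 AM = 5 h 2 min; less 45 min break → 4 h 17 min
Sat: 10:21 AM–6:58 PM = 8 h 37 min; less 45 min break → 7 h 52 min
Sun: 6:39 AM–12:20 PM = 5 h 41 min; less 45 min break → 4 h 56 min
Wed reg 8 h 0 min / OT 1 h 12 min; Thu reg 4 h 17 min / OT 0 h 0 min; Fri reg 4 h 17 min / OT 0 h 0 min; Sat reg 7 h 52 min / OT 0 h 0 min; Sun reg 4 h 56 min / OT 0 h 0 min.
Totals: regular 29 h 22 min, overtime 1 h 12 min.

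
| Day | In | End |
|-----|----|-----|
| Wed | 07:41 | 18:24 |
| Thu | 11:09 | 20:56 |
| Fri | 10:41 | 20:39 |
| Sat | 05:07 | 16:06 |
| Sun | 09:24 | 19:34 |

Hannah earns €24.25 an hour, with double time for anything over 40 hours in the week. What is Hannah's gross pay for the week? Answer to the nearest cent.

€1533.41

Wed: 07:41–18:24 = 10 h 43 min
Thu: 11:09–20:56 = 9 h 47 min
Fri: 10:41–20:39 = 9 h 58 min
Sat: 05:07–16:06 = 10 h 59 min
Sun: 09:24–19:34 = 10 h 10 min
Total worked: 51 h 37 min = 3097 min.
Regular 40 h 0 min = 2400 min at €24.25/h; overtime 11 h 37 min = 697 min at €48.50/h.
Pay = (2400 × €24.25 + 697 × €48.50) ÷ 60 = €1533.41.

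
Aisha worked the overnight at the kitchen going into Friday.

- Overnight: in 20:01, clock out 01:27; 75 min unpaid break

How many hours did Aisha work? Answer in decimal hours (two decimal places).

4.18 hours

Overnight: 20:01 → midnight = 3 h 59 min; midnight → 01:27 = 1 h 27 min; span 5 h 26 min; less 75 min break → 4 h 11 min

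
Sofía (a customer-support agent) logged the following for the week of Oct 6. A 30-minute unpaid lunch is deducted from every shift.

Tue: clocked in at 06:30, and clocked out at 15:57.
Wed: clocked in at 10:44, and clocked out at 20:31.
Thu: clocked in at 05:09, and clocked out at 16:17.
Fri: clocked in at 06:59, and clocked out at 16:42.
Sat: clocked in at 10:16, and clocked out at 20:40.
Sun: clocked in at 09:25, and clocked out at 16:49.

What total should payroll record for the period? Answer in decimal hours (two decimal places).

54.88 hours

Tue: 06:30–15:57 = 9 h 27 min; less 30 min break → 8 h 57 min
Wed: 10:44–20:31 = 9 h 47 min; less 30 min break → 9 h 17 min
Thu: 05:09–16:17 = 11 h 8 min; less 30 min break → 10 h 38 min
Fri: 06:59–16:42 = 9 h 43 min; less 30 min break → 9 h 13 min
Sat: 10:16–20:40 = 10 h 24 min; less 30 min break → 9 h 54 min
Sun: 09:25–16:49 = 7 h 24 min; less 30 min break → 6 h 54 min
Total: 8 h 57 min + 9 h 17 min + 10 h 38 min + 9 h 13 min + 9 h 54 min + 6 h 54 min = 54 h 53 min.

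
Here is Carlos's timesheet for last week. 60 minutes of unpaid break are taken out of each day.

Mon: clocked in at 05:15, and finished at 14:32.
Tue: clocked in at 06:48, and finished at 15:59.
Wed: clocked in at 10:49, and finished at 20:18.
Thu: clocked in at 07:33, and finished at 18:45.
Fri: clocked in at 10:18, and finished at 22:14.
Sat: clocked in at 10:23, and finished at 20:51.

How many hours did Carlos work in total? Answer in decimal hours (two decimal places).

Mon: 05:15–14:32 = 9 h 17 min; less 60 min break → 8 h 17 min
Tue: 06:48–15:59 = 9 h 11 min; less 60 min break → 8 h 11 min
Wed: 10:49–20:18 = 9 h 29 min; less 60 min break → 8 h 29 min
Thu: 07:33–18:45 = 11 h 12 min; less 60 min break → 10 h 12 min
Fri: 10:18–22:14 = 11 h 56 min; less 60 min break → 10 h 56 min
Sat: 10:23–20:51 = 10 h 28 min; less 60 min break → 9 h 28 min
Total: 8 h 17 min + 8 h 11 min + 8 h 29 min + 10 h 12 min + 10 h 56 min + 9 h 28 min = 55 h 33 min.

55.55 hours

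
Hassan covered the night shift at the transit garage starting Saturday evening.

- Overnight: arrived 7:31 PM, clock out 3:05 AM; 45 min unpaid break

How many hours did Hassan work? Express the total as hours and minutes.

6 h 49 min

Overnight: 7:31 PM → midnight = 4 h 29 min; midnight → 3:05 AM = 3 h 5 min; span 7 h 34 min; less 45 min break → 6 h 49 min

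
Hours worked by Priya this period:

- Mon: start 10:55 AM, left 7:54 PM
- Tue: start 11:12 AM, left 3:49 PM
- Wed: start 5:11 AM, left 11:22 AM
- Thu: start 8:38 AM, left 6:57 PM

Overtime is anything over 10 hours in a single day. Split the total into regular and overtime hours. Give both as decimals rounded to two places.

Mon: 10:55 AM–7:54 PM = 8 h 59 min
Tue: 11:12 AM–3:49 PM = 4 h 37 min
Wed: 5:11 AM–11:22 AM = 6 h 11 min
Thu: 8:38 AM–6:57 PM = 10 h 19 min
Mon reg 8 h 59 min / OT 0 h 0 min; Tue reg 4 h 37 min / OT 0 h 0 min; Wed reg 6 h 11 min / OT 0 h 0 min; Thu reg 10 h 0 min / OT 0 h 19 min.
Totals: regular 29 h 47 min, overtime 0 h 19 min.

Regular 29.78 hours, overtime 0.32 hours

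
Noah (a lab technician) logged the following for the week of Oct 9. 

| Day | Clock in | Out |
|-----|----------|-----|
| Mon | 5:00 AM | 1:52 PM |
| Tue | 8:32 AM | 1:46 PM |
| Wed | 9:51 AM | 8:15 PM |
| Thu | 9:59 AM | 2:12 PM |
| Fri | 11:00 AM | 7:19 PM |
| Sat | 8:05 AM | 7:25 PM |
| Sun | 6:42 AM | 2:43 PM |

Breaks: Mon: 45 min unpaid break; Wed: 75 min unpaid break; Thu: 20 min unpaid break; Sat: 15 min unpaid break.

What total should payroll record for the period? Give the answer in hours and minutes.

Mon: 5:00 AM–1:52 PM = 8 h 52 min; less 45 min break → 8 h 7 min
Tue: 8:32 AM–1:46 PM = 5 h 14 min
Wed: 9:51 AM–8:15 PM = 10 h 24 min; less 75 min break → 9 h 9 min
Thu: 9:59 AM–2:12 PM = 4 h 13 min; less 20 min break → 3 h 53 min
Fri: 11:00 AM–7:19 PM = 8 h 19 min
Sat: 8:05 AM–7:25 PM = 11 h 20 min; less 15 min break → 11 h 5 min
Sun: 6:42 AM–2:43 PM = 8 h 1 min
Total: 8 h 7 min + 5 h 14 min + 9 h 9 min + 3 h 53 min + 8 h 19 min + 11 h 5 min + 8 h 1 min = 53 h 48 min.

53 h 48 min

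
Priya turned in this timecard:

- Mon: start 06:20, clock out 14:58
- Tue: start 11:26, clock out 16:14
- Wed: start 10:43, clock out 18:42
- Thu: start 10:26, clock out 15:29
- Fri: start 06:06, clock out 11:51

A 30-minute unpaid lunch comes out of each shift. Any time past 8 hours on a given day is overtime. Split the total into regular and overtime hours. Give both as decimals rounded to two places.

Regular 29.58 hours, overtime 0.13 hours

Mon: 06:20–14:58 = 8 h 38 min; less 30 min break → 8 h 8 min
Tue: 11:26–16:14 = 4 h 48 min; less 30 min break → 4 h 18 min
Wed: 10:43–18:42 = 7 h 59 min; less 30 min break → 7 h 29 min
Thu: 10:26–15:29 = 5 h 3 min; less 30 min break → 4 h 33 min
Fri: 06:06–11:51 = 5 h 45 min; less 30 min break → 5 h 15 min
Mon reg 8 h 0 min / OT 0 h 8 min; Tue reg 4 h 18 min / OT 0 h 0 min; Wed reg 7 h 29 min / OT 0 h 0 min; Thu reg 4 h 33 min / OT 0 h 0 min; Fri reg 5 h 15 min / OT 0 h 0 min.
Totals: regular 29 h 35 min, overtime 0 h 8 min.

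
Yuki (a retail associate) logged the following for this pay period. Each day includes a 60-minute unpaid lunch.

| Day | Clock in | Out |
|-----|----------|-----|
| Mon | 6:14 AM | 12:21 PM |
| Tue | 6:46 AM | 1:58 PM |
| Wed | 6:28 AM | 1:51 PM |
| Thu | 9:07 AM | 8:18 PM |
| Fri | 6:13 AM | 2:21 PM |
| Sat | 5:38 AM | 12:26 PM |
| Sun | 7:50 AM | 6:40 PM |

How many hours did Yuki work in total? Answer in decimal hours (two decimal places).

Mon: 6:14 AM–12:21 PM = 6 h 7 min; less 60 min break → 5 h 7 min
Tue: 6:46 AM–1:58 PM = 7 h 12 min; less 60 min break → 6 h 12 min
Wed: 6:28 AM–1:51 PM = 7 h 23 min; less 60 min break → 6 h 23 min
Thu: 9:07 AM–8:18 PM = 11 h 11 min; less 60 min break → 10 h 11 min
Fri: 6:13 AM–2:21 PM = 8 h 8 min; less 60 min break → 7 h 8 min
Sat: 5:38 AM–12:26 PM = 6 h 48 min; less 60 min break → 5 h 48 min
Sun: 7:50 AM–6:40 PM = 10 h 50 min; less 60 min break → 9 h 50 min
Total: 5 h 7 min + 6 h 12 min + 6 h 23 min + 10 h 11 min + 7 h 8 min + 5 h 48 min + 9 h 50 min = 50 h 39 min.

50.65 hours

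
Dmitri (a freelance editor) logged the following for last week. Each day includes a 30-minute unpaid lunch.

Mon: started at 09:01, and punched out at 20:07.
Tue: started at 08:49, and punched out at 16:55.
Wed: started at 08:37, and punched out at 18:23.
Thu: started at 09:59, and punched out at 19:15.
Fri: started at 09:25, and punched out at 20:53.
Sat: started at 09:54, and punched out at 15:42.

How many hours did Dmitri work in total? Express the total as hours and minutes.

52 h 30 min

Mon: 09:01–20:07 = 11 h 6 min; less 30 min break → 10 h 36 min
Tue: 08:49–16:55 = 8 h 6 min; less 30 min break → 7 h 36 min
Wed: 08:37–18:23 = 9 h 46 min; less 30 min break → 9 h 16 min
Thu: 09:59–19:15 = 9 h 16 min; less 30 min break → 8 h 46 min
Fri: 09:25–20:53 = 11 h 28 min; less 30 min break → 10 h 58 min
Sat: 09:54–15:42 = 5 h 48 min; less 30 min break → 5 h 18 min
Total: 10 h 36 min + 7 h 36 min + 9 h 16 min + 8 h 46 min + 10 h 58 min + 5 h 18 min = 52 h 30 min.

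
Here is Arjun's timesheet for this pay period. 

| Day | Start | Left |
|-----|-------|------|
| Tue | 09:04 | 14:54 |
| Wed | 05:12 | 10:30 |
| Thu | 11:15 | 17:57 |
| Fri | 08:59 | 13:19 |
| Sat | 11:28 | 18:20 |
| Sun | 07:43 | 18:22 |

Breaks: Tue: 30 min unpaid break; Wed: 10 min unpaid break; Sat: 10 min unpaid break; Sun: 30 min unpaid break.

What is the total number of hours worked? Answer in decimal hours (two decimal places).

Tue: 09:04–14:54 = 5 h 50 min; less 30 min break → 5 h 20 min
Wed: 05:12–10:30 = 5 h 18 min; less 10 min break → 5 h 8 min
Thu: 11:15–17:57 = 6 h 42 min
Fri: 08:59–13:19 = 4 h 20 min
Sat: 11:28–18:20 = 6 h 52 min; less 10 min break → 6 h 42 min
Sun: 07:43–18:22 = 10 h 39 min; less 30 min break → 10 h 9 min
Total: 5 h 20 min + 5 h 8 min + 6 h 42 min + 4 h 20 min + 6 h 42 min + 10 h 9 min = 38 h 21 min.

38.35 hours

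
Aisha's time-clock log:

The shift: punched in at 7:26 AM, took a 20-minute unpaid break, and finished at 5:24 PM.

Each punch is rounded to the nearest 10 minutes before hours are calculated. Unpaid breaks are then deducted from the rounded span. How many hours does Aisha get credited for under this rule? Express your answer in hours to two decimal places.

9.50 hours

The shift: in 7:26 AM→7:30 AM, out 5:24 PM→5:20 PM; 9 h 50 min − 20 min = 9 h 30 min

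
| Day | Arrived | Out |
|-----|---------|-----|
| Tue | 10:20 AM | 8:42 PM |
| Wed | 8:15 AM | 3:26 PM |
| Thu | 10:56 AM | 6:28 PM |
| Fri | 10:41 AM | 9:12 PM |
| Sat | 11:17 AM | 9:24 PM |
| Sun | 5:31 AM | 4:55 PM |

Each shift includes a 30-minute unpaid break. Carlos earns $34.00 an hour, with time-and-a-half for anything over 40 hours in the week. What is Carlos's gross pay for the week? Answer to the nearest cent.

$2079.95

Tue: 10:20 AM–8:42 PM = 10 h 22 min; less 30 min break → 9 h 52 min
Wed: 8:15 AM–3:26 PM = 7 h 11 min; less 30 min break → 6 h 41 min
Thu: 10:56 AM–6:28 PM = 7 h 32 min; less 30 min break → 7 h 2 min
Fri: 10:41 AM–9:12 PM = 10 h 31 min; less 30 min break → 10 h 1 min
Sat: 11:17 AM–9:24 PM = 10 h 7 min; less 30 min break → 9 h 37 min
Sun: 5:31 AM–4:55 PM = 11 h 24 min; less 30 min break → 10 h 54 min
Total worked: 54 h 7 min = 3247 min.
Regular 40 h 0 min = 2400 min at $34.00/h; overtime 14 h 7 min = 847 min at $51.00/h.
Pay = (2400 × $34.00 + 847 × $51.00) ÷ 60 = $2079.95.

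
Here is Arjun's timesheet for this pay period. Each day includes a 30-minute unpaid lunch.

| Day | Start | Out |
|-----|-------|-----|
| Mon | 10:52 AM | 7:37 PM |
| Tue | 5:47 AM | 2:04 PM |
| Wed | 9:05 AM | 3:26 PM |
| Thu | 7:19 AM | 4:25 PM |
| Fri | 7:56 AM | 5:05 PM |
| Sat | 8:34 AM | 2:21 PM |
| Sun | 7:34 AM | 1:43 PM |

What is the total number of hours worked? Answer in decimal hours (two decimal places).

Mon: 10:52 AM–7:37 PM = 8 h 45 min; less 30 min break → 8 h 15 min
Tue: 5:47 AM–2:04 PM = 8 h 17 min; less 30 min break → 7 h 47 min
Wed: 9:05 AM–3:26 PM = 6 h 21 min; less 30 min break → 5 h 51 min
Thu: 7:19 AM–4:25 PM = 9 h 6 min; less 30 min break → 8 h 36 min
Fri: 7:56 AM–5:05 PM = 9 h 9 min; less 30 min break → 8 h 39 min
Sat: 8:34 AM–2:21 PM = 5 h 47 min; less 30 min break → 5 h 17 min
Sun: 7:34 AM–1:43 PM = 6 h 9 min; less 30 min break → 5 h 39 min
Total: 8 h 15 min + 7 h 47 min + 5 h 51 min + 8 h 36 min + 8 h 39 min + 5 h 17 min + 5 h 39 min = 50 h 4 min.

50.07 hours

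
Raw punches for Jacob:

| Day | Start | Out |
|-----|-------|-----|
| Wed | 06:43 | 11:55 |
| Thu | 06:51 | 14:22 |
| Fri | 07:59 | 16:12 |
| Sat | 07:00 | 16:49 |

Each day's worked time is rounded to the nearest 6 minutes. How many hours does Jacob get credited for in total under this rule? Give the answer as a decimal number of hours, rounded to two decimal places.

30.70 hours

Wed: 06:43–11:55 = 5 h 12 min → rounds to 5 h 12 min
Thu: 06:51–14:22 = 7 h 31 min → rounds to 7 h 30 min
Fri: 07:59–16:12 = 8 h 13 min → rounds to 8 h 12 min
Sat: 07:00–16:49 = 9 h 49 min → rounds to 9 h 48 min
Total credited: 30 h 42 min.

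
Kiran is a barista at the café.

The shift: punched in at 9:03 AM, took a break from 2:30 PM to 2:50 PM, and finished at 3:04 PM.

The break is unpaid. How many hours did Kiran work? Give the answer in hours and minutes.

The shift: 9:03 AM–3:04 PM = 6 h 1 min; less 20 min break → 5 h 41 min

5 h 41 min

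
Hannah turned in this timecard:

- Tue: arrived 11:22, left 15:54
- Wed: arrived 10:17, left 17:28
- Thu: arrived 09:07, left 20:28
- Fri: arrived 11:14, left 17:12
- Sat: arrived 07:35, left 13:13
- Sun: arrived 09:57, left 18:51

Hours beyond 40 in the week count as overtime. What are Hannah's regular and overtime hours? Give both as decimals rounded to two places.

Regular 40.00 hours, overtime 3.57 hours

Tue: 11:22–15:54 = 4 h 32 min
Wed: 10:17–17:28 = 7 h 11 min
Thu: 09:07–20:28 = 11 h 21 min
Fri: 11:14–17:12 = 5 h 58 min
Sat: 07:35–13:13 = 5 h 38 min
Sun: 09:57–18:51 = 8 h 54 min
Total worked: 43 h 34 min = 43.57 h.
Threshold 40 h → overtime 3 h 34 min, regular 40 h 0 min.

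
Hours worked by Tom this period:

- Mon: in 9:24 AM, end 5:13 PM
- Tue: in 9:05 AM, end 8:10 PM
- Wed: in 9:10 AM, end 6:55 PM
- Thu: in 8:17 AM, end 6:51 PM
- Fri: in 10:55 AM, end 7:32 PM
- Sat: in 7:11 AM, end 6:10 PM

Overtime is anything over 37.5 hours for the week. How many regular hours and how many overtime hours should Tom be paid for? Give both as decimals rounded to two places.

Mon: 9:24 AM–5:13 PM = 7 h 49 min
Tue: 9:05 AM–8:10 PM = 11 h 5 min
Wed: 9:10 AM–6:55 PM = 9 h 45 min
Thu: 8:17 AM–6:51 PM = 10 h 34 min
Fri: 10:55 AM–7:32 PM = 8 h 37 min
Sat: 7:11 AM–6:10 PM = 10 h 59 min
Total worked: 58 h 49 min = 58.82 h.
Threshold 37.5 h → overtime 21 h 19 min, regular 37 h 30 min.

Regular 37.50 hours, overtime 21.32 hours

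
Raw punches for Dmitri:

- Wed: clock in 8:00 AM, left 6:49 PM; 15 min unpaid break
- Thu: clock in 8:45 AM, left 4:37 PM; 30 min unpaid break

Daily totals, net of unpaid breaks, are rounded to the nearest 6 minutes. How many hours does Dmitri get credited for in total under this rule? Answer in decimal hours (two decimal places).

Wed: 8:00 AM–6:49 PM = 10 h 49 min − 15 min = 10 h 34 min → rounds to 10 h 36 min
Thu: 8:45 AM–4:37 PM = 7 h 52 min − 30 min = 7 h 22 min → rounds to 7 h 24 min
Total credited: 18 h 0 min.

18.00 hours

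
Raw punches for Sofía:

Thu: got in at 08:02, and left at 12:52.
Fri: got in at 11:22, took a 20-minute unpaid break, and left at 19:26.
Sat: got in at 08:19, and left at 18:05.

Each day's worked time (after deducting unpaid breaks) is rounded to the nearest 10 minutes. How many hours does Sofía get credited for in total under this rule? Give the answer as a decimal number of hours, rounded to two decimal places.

22.33 hours

Thu: 08:02–12:52 = 4 h 50 min → rounds to 4 h 50 min
Fri: 11:22–19:26 = 8 h 4 min − 20 min = 7 h 44 min → rounds to 7 h 40 min
Sat: 08:19–18:05 = 9 h 46 min → rounds to 9 h 50 min
Total credited: 22 h 20 min.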